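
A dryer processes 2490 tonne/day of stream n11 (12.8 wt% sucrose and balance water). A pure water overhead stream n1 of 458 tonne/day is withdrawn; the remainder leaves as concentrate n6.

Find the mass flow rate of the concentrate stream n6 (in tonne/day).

2032 tonne/day

Concentrate = 2490 − 458 = 2032 tonne/day.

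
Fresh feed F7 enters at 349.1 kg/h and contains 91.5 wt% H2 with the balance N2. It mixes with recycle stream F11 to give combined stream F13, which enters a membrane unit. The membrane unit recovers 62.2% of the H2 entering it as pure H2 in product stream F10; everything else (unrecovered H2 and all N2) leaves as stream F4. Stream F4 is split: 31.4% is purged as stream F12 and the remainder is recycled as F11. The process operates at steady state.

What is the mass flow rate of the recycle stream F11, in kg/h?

N2 enters only via F7 and leaves only via the purge: 349.1×0.085 = 0.314×(N2 in F4), and the membrane unit passes all N2, so N2 in F13 = N2 in F4 = 94.502 kg/h.
H2 in F13: m_A = 349.1×0.915 + (1−0.314)·(1−0.622)·m_A, so m_A = 319.43/0.7407 = 431.25 kg/h.
F4 = (1−0.622)×431.25 + 94.502 = 257.52 kg/h.
Recycle F11 = (1−0.314)×257.52 = 176.66 kg/h.

176.7 kg/h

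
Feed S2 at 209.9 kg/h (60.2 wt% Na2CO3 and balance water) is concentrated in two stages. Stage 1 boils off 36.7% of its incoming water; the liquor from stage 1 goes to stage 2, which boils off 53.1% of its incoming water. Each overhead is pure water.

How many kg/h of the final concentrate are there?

151.2 kg/h

water in feed = 209.9×0.398 = 83.54 kg/h.
After stage 1: water left = (1−0.367)×83.54 = 52.881; stream total = 179.24 kg/h.
After stage 2: water left = (1−0.531)×52.881 = 24.801; final concentrate = 151.16 kg/h.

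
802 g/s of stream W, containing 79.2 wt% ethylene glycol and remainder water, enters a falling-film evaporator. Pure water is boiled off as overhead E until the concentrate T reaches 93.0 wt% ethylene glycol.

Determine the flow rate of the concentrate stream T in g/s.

683 g/s

ethylene glycol is conserved: 802×0.792 = 635.18 g/s all reports to the concentrate.
Concentrate = 635.18/(target fraction) = 682.99 g/s.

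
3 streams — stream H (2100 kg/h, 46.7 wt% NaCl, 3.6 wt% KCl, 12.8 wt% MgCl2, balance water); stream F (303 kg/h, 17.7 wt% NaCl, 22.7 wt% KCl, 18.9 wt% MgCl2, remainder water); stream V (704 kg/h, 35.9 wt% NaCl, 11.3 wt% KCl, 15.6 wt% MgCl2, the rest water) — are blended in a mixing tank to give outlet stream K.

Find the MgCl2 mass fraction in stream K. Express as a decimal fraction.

Total flow out = 2100 + 303 + 704 = 3107 kg/h.
MgCl2 in = 2100×0.128 + 303×0.189 + 704×0.156 = 435.89 kg/h.
MgCl2 mass fraction in K = 435.89/3107 = 0.140.

0.140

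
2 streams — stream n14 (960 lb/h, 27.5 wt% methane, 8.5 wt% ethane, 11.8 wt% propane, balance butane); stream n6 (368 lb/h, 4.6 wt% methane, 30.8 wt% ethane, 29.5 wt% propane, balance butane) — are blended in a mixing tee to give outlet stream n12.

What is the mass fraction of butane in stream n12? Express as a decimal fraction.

Total flow out = 960 + 368 = 1328 lb/h.
butane in = 960×0.522 + 368×0.351 = 630.29 lb/h.
butane mass fraction in n12 = 630.29/1328 = 0.475.

0.475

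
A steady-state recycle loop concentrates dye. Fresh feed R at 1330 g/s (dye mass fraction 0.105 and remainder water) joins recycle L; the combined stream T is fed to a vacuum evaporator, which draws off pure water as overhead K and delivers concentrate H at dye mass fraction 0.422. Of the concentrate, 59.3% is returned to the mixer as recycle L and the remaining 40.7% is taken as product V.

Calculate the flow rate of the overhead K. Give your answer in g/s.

999.1 g/s

Overall dye balance (none leaves overhead): dye in fresh feed = dye in product, i.e. 1330×0.105 = (1−0.593)·H·0.422.
H = 139.65/(0.422×0.407) = 813.08 g/s.
Recycle L = 0.593×813.08 = 482.16 g/s.
Combined feed T = 1330 + 482.16 = 1812.2 g/s.
Overhead K = T − H = 1812.2 − 813.08 = 999.08 g/s.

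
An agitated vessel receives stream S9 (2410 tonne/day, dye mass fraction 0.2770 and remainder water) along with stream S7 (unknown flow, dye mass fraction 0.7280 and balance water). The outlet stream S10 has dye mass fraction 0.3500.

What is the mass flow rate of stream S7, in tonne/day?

465.4 tonne/day

Let S7 be the unknown flow. Total out = 2410 + S7.
dye balance: 667.57 + 0.728·S7 = 0.350·(2410 + S7)
(0.728 − 0.350)·S7 = 0.350×2410 − 667.57 = 175.93
S7 = 175.93 / 0.378 = 465.42 tonne/day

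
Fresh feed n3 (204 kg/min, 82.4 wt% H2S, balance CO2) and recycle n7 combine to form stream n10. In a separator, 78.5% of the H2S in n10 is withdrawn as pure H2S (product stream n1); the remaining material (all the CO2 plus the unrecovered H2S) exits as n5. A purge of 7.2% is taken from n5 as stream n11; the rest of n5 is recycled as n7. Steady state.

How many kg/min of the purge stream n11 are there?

CO2 enters only via n3 and leaves only via the purge: 204×0.176 = 0.072×(CO2 in n5), and the separator passes all CO2, so CO2 in n10 = CO2 in n5 = 498.67 kg/min.
H2S in n10: m_A = 204×0.824 + (1−0.072)·(1−0.785)·m_A, so m_A = 168.1/0.8005 = 209.99 kg/min.
n5 = (1−0.785)×209.99 + 498.67 = 543.82 kg/min.
Purge n11 = 0.072×543.82 = 39.155 kg/min.

39.15 kg/min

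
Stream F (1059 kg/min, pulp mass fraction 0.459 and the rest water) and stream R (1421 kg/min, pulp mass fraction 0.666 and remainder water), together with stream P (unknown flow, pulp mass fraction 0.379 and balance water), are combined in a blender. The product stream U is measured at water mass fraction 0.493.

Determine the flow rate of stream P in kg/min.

Let P be the unknown flow. Total out = 2480 + P.
water balance: 1047.5 + 0.621·P = 0.493·(2480 + P)
(0.621 − 0.493)·P = 0.493×2480 − 1047.5 = 175.11
P = 175.11 / 0.128 = 1368 kg/min

1368 kg/min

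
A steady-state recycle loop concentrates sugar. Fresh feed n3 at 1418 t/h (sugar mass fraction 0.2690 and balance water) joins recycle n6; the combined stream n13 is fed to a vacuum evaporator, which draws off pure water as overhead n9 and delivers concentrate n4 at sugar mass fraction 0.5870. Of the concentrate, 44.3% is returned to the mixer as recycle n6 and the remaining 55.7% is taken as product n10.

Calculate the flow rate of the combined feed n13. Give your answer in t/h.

Overall sugar balance (none leaves overhead): sugar in fresh feed = sugar in product, i.e. 1418×0.269 = (1−0.443)·n4·0.587.
n4 = 381.44/(0.587×0.557) = 1166.6 t/h.
Recycle n6 = 0.443×1166.6 = 516.82 t/h.
Combined feed n13 = 1418 + 516.82 = 1934.8 t/h.

1935 t/h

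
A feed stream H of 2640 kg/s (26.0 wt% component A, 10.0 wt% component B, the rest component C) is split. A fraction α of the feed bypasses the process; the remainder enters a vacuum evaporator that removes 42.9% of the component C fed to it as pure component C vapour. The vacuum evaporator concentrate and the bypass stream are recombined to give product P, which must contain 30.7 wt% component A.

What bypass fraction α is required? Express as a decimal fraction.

0.442

All 2640×0.260 = 686.4 kg/s of component A reaches P, so P = 686.4/0.307 = 2235.8 kg/s and vapour = 404.17 kg/s.
The evaporator receives (1−α)·2640 of feed at 0.640 component C and removes 0.429 of that component C:
0.429×0.640×(1−α)×2640 = 404.17
(1−α) = 404.17/724.84 = 0.5576;  α = 0.4424.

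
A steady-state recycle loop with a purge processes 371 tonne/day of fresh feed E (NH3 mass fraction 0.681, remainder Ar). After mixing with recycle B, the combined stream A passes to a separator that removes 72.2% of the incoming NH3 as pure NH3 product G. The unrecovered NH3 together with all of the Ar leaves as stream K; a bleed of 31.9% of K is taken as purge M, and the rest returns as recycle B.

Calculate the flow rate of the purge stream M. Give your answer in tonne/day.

Ar enters only via E and leaves only via the purge: 371×0.319 = 0.319×(Ar in K), and the separator passes all Ar, so Ar in A = Ar in K = 371 tonne/day.
NH3 in A: m_A = 371×0.681 + (1−0.319)·(1−0.722)·m_A, so m_A = 252.65/0.8107 = 311.65 tonne/day.
K = (1−0.722)×311.65 + 371 = 457.64 tonne/day.
Purge M = 0.319×457.64 = 145.99 tonne/day.

146 tonne/day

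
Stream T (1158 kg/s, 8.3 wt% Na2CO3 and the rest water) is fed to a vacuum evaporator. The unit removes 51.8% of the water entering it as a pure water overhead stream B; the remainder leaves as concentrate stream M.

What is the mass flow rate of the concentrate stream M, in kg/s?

water entering = 1158×0.917 = 1061.9 kg/s; overhead removed = 0.518×1061.9 = 550.06 kg/s.
Concentrate = 1158 − 550.06 = 607.94 kg/s.

607.9 kg/s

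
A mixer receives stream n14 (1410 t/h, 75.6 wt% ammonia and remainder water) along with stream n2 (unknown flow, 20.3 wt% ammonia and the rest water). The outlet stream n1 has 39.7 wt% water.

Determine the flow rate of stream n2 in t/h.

539.3 t/h

Let n2 be the unknown flow. Total out = 1410 + n2.
water balance: 344.04 + 0.797·n2 = 0.397·(1410 + n2)
(0.797 − 0.397)·n2 = 0.397×1410 − 344.04 = 215.73
n2 = 215.73 / 0.400 = 539.32 t/h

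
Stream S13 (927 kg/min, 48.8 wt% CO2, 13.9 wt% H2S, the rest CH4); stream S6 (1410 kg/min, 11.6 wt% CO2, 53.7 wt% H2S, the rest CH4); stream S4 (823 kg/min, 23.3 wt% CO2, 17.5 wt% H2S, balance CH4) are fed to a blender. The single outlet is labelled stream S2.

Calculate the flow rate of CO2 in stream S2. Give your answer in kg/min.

807.7 kg/min

CO2 out = CO2 in = 927×0.488 + 1410×0.116 + 823×0.233 = 807.69 kg/min.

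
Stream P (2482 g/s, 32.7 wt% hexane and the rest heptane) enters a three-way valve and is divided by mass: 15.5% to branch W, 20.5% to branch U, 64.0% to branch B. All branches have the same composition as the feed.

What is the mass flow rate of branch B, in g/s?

1588 g/s

Branch B flow = 0.640×2482 = 1588.5 g/s.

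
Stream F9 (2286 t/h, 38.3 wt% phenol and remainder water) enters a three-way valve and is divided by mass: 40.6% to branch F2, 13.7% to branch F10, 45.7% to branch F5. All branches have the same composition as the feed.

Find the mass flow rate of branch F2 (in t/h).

928.1 t/h

Branch F2 flow = 0.406×2286 = 928.12 t/h.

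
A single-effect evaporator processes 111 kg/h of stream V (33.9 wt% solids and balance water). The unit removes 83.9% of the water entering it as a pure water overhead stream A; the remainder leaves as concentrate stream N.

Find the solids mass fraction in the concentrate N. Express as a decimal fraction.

0.7611

solids is not removed: 111×0.339 = 37.629 kg/h of solids enters N.
water entering = 111×0.661 = 73.371 kg/h; overhead removed = 0.839×73.371 = 61.558 kg/h.
Concentrate = 111 − 61.558 = 49.442 kg/h.
Mass fraction = 37.629/49.442 = 0.7611.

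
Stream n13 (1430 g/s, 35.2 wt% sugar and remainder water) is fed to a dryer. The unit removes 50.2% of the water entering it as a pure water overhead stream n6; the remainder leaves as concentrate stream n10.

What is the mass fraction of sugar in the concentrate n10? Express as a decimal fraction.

sugar is not removed: 1430×0.352 = 503.36 g/s of sugar enters n10.
water entering = 1430×0.648 = 926.64 g/s; overhead removed = 0.502×926.64 = 465.17 g/s.
Concentrate = 1430 − 465.17 = 964.83 g/s.
Mass fraction = 503.36/964.83 = 0.5217.

0.5217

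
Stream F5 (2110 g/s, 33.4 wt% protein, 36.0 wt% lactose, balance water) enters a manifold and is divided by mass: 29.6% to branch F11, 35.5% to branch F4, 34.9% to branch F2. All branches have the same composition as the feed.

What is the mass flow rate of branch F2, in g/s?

Branch F2 flow = 0.349×2110 = 736.39 g/s.

736.4 g/s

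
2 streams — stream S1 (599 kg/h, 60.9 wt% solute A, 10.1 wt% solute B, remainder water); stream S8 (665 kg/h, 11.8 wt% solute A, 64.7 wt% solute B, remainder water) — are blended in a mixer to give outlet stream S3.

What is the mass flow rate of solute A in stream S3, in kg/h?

443.3 kg/h

solute A out = solute A in = 599×0.609 + 665×0.118 = 443.26 kg/h.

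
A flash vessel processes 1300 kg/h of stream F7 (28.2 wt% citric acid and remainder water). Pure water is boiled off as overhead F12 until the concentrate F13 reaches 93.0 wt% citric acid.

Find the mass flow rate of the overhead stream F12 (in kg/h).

905.8 kg/h

citric acid is conserved: 1300×0.282 = 366.6 kg/h all reports to the concentrate.
Concentrate = 366.6/(target fraction) = 394.19 kg/h.
Overhead = 1300 − 394.19 = 905.81 kg/h.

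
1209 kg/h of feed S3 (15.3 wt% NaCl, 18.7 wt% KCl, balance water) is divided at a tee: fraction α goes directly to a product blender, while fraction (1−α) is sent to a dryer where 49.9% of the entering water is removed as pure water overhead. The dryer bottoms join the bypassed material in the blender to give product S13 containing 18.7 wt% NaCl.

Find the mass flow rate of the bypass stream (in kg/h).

All 1209×0.153 = 184.98 kg/h of NaCl reaches S13, so S13 = 184.98/0.187 = 989.18 kg/h and vapour = 219.82 kg/h.
The evaporator receives (1−α)·1209 of feed at 0.660 water and removes 0.499 of that water:
0.499×0.660×(1−α)×1209 = 219.82
(1−α) = 219.82/398.17 = 0.5521;  α = 0.4479.
Bypass flow = 0.4479×1209 = 541.55 kg/h.

541.5 kg/h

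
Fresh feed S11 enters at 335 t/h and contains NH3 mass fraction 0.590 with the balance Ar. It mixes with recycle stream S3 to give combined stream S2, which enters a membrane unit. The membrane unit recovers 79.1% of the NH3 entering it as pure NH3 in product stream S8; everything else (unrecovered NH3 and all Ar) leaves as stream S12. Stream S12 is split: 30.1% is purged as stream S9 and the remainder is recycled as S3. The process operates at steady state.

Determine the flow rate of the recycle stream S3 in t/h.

Ar enters only via S11 and leaves only via the purge: 335×0.410 = 0.301×(Ar in S12), and the membrane unit passes all Ar, so Ar in S2 = Ar in S12 = 456.31 t/h.
NH3 in S2: m_A = 335×0.590 + (1−0.301)·(1−0.791)·m_A, so m_A = 197.65/0.8539 = 231.46 t/h.
S12 = (1−0.791)×231.46 + 456.31 = 504.69 t/h.
Recycle S3 = (1−0.301)×504.69 = 352.78 t/h.

352.8 t/h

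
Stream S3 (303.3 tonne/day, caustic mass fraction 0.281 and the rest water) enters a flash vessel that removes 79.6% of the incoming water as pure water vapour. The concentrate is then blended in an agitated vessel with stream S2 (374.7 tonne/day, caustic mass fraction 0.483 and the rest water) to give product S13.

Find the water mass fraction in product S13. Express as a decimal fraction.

0.472

Vapour removed = 0.796×0.719×303.3 = 173.59 tonne/day; concentrate = 129.71 tonne/day.
water reaching the mixer = 44.487 (from concentrate) + 374.7×0.517 = 238.21 tonne/day.
Product flow = 129.71 + 374.7 = 504.41 tonne/day; water fraction = 0.472.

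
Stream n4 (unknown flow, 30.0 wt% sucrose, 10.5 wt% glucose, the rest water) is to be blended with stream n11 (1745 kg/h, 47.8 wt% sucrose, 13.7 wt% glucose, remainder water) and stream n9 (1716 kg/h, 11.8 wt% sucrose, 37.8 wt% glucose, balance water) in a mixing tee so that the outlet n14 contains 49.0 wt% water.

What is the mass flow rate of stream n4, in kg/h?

Let n4 be the unknown flow. Total out = 3461 + n4.
water balance: 1536.7 + 0.595·n4 = 0.490·(3461 + n4)
(0.595 − 0.490)·n4 = 0.490×3461 − 1536.7 = 159.2
n4 = 159.2 / 0.105 = 1516.2 kg/h

1516 kg/h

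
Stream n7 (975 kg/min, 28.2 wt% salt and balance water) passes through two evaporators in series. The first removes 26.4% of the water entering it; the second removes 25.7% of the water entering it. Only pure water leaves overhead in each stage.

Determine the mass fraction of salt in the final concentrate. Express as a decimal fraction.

0.418

water in feed = 975×0.718 = 700.05 kg/min.
After stage 1: water left = (1−0.264)×700.05 = 515.24; stream total = 790.19 kg/min.
After stage 2: water left = (1−0.257)×515.24 = 382.82; final concentrate = 657.77 kg/min.
salt fraction = 274.95/657.77 = 0.418.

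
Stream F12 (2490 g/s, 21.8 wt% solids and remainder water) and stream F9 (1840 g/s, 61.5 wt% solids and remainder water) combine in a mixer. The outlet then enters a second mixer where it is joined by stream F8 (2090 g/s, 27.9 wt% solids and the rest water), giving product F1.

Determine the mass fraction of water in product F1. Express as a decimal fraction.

0.648

Overall, product flow = 6420 g/s.
water in = 2490×0.782 + 1840×0.385 + 2090×0.721 = 4162.5 g/s.
water fraction in F1 = 0.648.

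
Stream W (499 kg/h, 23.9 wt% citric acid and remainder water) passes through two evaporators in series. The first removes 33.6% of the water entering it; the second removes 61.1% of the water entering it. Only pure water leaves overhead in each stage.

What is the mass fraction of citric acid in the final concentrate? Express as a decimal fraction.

water in feed = 499×0.761 = 379.74 kg/h.
After stage 1: water left = (1−0.336)×379.74 = 252.15; stream total = 371.41 kg/h.
After stage 2: water left = (1−0.611)×252.15 = 98.085; final concentrate = 217.35 kg/h.
citric acid fraction = 119.26/217.35 = 0.5487.

0.5487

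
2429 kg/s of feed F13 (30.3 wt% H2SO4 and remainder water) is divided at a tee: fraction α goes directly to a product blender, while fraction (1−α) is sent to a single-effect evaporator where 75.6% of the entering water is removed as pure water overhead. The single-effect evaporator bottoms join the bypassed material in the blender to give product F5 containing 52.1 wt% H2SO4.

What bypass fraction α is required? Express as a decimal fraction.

0.206

All 2429×0.303 = 735.99 kg/s of H2SO4 reaches F5, so F5 = 735.99/0.521 = 1412.6 kg/s and vapour = 1016.4 kg/s.
The evaporator receives (1−α)·2429 of feed at 0.697 water and removes 0.756 of that water:
0.756×0.697×(1−α)×2429 = 1016.4
(1−α) = 1016.4/1279.9 = 0.7941;  α = 0.2059.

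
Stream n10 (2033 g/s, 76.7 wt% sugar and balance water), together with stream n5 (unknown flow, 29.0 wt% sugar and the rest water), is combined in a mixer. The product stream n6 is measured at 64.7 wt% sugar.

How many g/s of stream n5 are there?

Let n5 be the unknown flow. Total out = 2033 + n5.
sugar balance: 1559.3 + 0.290·n5 = 0.647·(2033 + n5)
(0.290 − 0.647)·n5 = 0.647×2033 − 1559.3 = -243.96
n5 = -243.96 / -0.357 = 683.36 g/s

683.4 g/s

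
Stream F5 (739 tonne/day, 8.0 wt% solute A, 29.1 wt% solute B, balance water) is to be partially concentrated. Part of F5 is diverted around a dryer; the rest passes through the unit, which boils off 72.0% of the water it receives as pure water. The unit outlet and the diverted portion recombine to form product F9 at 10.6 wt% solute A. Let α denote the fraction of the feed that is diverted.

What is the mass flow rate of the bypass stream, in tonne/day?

338.8 tonne/day

All 739×0.080 = 59.12 tonne/day of solute A reaches F9, so F9 = 59.12/0.106 = 557.74 tonne/day and vapour = 181.26 tonne/day.
The evaporator receives (1−α)·739 of feed at 0.629 water and removes 0.720 of that water:
0.720×0.629×(1−α)×739 = 181.26
(1−α) = 181.26/334.68 = 0.5416;  α = 0.4584.
Bypass flow = 0.4584×739 = 338.75 tonne/day.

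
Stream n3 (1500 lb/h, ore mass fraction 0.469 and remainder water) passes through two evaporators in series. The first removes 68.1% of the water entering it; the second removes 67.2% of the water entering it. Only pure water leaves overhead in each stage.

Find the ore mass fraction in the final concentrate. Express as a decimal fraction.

0.894

water in feed = 1500×0.531 = 796.5 lb/h.
After stage 1: water left = (1−0.681)×796.5 = 254.08; stream total = 957.58 lb/h.
After stage 2: water left = (1−0.672)×254.08 = 83.339; final concentrate = 786.84 lb/h.
ore fraction = 703.5/786.84 = 0.894.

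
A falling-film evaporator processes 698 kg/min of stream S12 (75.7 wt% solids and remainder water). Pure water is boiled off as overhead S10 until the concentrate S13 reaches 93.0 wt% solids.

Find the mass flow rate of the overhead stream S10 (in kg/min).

129.8 kg/min

solids is conserved: 698×0.757 = 528.39 kg/min all reports to the concentrate.
Concentrate = 528.39/(target fraction) = 568.16 kg/min.
Overhead = 698 − 568.16 = 129.84 kg/min.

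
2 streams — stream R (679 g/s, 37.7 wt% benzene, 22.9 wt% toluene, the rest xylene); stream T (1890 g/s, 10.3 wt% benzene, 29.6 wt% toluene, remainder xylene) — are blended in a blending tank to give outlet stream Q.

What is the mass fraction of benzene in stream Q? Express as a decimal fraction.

0.175

Total flow out = 679 + 1890 = 2569 g/s.
benzene in = 679×0.377 + 1890×0.103 = 450.65 g/s.
benzene mass fraction in Q = 450.65/2569 = 0.175.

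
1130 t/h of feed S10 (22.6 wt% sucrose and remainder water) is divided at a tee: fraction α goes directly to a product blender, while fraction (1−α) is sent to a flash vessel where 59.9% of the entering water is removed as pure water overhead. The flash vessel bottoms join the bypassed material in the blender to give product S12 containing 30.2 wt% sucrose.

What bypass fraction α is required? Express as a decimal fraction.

0.457

All 1130×0.226 = 255.38 t/h of sucrose reaches S12, so S12 = 255.38/0.302 = 845.63 t/h and vapour = 284.37 t/h.
The evaporator receives (1−α)·1130 of feed at 0.774 water and removes 0.599 of that water:
0.599×0.774×(1−α)×1130 = 284.37
(1−α) = 284.37/523.9 = 0.5428;  α = 0.4572.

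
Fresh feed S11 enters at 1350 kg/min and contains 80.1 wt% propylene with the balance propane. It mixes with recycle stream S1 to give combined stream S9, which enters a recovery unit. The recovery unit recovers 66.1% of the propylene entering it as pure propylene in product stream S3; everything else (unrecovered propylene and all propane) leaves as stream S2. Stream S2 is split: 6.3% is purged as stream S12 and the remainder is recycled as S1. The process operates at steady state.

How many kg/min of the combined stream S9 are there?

5849 kg/min

propane enters only via S11 and leaves only via the purge: 1350×0.199 = 0.063×(propane in S2), and the recovery unit passes all propane, so propane in S9 = propane in S2 = 4264.3 kg/min.
propylene in S9: m_A = 1350×0.801 + (1−0.063)·(1−0.661)·m_A, so m_A = 1081.4/0.6824 = 1584.7 kg/min.
S9 = 1584.7 + 4264.3 = 5849 kg/min.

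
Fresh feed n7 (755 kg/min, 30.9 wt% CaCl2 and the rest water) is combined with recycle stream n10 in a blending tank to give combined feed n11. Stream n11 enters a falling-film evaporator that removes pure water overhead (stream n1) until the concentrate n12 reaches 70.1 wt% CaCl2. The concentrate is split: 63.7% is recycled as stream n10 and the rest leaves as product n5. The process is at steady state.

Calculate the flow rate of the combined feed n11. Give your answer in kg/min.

1339 kg/min

Overall CaCl2 balance (none leaves overhead): CaCl2 in fresh feed = CaCl2 in product, i.e. 755×0.309 = (1−0.637)·n12·0.701.
n12 = 233.29/(0.701×0.363) = 916.81 kg/min.
Recycle n10 = 0.637×916.81 = 584.01 kg/min.
Combined feed n11 = 755 + 584.01 = 1339 kg/min.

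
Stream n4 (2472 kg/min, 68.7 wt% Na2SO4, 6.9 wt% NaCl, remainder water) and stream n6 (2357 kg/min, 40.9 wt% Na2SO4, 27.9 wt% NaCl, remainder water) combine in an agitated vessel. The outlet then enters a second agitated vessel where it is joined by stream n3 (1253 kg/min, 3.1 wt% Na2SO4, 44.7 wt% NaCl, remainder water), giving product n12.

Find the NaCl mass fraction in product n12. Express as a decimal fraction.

Overall, product flow = 6082 kg/min.
NaCl in = 2472×0.069 + 2357×0.279 + 1253×0.447 = 1388.3 kg/min.
NaCl fraction in n12 = 0.2283.

0.2283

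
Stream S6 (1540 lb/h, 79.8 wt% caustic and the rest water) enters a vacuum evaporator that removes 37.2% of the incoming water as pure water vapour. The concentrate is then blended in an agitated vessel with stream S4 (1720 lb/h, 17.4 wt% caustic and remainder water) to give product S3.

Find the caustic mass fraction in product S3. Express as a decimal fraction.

0.486

Vapour removed = 0.372×0.202×1540 = 115.72 lb/h; concentrate = 1424.3 lb/h.
caustic reaching the mixer = 1228.9 (from concentrate) + 1720×0.174 = 1528.2 lb/h.
Product flow = 1424.3 + 1720 = 3144.3 lb/h; caustic fraction = 0.486.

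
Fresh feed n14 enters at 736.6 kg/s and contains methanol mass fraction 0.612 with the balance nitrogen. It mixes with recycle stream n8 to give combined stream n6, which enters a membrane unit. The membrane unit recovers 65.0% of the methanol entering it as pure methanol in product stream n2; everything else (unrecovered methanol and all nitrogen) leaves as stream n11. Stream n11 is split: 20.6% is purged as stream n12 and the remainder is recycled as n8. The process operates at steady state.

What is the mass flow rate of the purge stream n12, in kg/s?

nitrogen enters only via n14 and leaves only via the purge: 736.6×0.388 = 0.206×(nitrogen in n11), and the membrane unit passes all nitrogen, so nitrogen in n6 = nitrogen in n11 = 1387.4 kg/s.
methanol in n6: m_A = 736.6×0.612 + (1−0.206)·(1−0.650)·m_A, so m_A = 450.8/0.7221 = 624.29 kg/s.
n11 = (1−0.650)×624.29 + 1387.4 = 1605.9 kg/s.
Purge n12 = 0.206×1605.9 = 330.81 kg/s.

330.8 kg/s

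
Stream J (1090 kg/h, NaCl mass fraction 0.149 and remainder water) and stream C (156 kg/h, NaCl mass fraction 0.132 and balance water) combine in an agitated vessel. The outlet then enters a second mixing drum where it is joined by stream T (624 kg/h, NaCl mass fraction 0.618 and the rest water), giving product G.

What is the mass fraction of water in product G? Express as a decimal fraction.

0.696

Overall, product flow = 1870 kg/h.
water in = 1090×0.851 + 156×0.868 + 624×0.382 = 1301.4 kg/h.
water fraction in G = 0.696.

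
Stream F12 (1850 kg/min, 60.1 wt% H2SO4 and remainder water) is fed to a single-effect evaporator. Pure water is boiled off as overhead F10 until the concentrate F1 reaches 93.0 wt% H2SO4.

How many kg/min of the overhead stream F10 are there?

654.5 kg/min

H2SO4 is conserved: 1850×0.601 = 1111.8 kg/min all reports to the concentrate.
Concentrate = 1111.8/(target fraction) = 1195.5 kg/min.
Overhead = 1850 − 1195.5 = 654.46 kg/min.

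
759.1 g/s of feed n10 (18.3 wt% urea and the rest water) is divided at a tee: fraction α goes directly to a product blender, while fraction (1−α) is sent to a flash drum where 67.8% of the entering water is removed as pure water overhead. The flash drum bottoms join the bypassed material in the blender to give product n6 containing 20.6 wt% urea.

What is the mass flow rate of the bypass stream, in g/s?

606.1 g/s

All 759.1×0.183 = 138.92 g/s of urea reaches n6, so n6 = 138.92/0.206 = 674.35 g/s and vapour = 84.754 g/s.
The evaporator receives (1−α)·759.1 of feed at 0.817 water and removes 0.678 of that water:
0.678×0.817×(1−α)×759.1 = 84.754
(1−α) = 84.754/420.49 = 0.2016;  α = 0.7984.
Bypass flow = 0.7984×759.1 = 606.09 g/s.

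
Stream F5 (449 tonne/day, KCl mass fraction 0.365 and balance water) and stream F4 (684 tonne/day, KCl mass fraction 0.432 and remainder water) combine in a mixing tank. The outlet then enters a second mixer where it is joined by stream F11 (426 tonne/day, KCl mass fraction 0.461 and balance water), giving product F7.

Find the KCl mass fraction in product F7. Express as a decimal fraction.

0.421

Overall, product flow = 1559 tonne/day.
KCl in = 449×0.365 + 684×0.432 + 426×0.461 = 655.76 tonne/day.
KCl fraction in F7 = 0.421.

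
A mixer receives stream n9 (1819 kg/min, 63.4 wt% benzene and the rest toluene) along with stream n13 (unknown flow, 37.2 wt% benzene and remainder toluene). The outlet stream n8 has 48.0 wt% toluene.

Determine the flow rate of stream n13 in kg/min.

Let n13 be the unknown flow. Total out = 1819 + n13.
toluene balance: 665.75 + 0.628·n13 = 0.480·(1819 + n13)
(0.628 − 0.480)·n13 = 0.480×1819 − 665.75 = 207.37
n13 = 207.37 / 0.148 = 1401.1 kg/min

1401 kg/min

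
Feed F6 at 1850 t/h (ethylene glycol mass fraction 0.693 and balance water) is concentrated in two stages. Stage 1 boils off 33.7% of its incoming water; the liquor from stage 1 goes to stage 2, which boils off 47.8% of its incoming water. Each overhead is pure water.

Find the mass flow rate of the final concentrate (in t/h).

water in feed = 1850×0.307 = 567.95 t/h.
After stage 1: water left = (1−0.337)×567.95 = 376.55; stream total = 1658.6 t/h.
After stage 2: water left = (1−0.478)×376.55 = 196.56; final concentrate = 1478.6 t/h.

1479 t/h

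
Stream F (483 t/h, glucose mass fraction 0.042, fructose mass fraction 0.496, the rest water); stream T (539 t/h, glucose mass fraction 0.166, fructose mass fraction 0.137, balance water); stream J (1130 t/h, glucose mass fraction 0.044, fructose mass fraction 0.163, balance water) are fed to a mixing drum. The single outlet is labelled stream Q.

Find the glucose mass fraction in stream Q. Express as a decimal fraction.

0.074

Total flow out = 483 + 539 + 1130 = 2152 t/h.
glucose in = 483×0.042 + 539×0.166 + 1130×0.044 = 159.48 t/h.
glucose mass fraction in Q = 159.48/2152 = 0.074.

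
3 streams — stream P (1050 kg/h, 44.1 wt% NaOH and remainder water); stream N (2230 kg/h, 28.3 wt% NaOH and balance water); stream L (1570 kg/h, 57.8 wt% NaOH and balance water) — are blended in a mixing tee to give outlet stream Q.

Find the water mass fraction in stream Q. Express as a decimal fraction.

0.587

Total flow out = 1050 + 2230 + 1570 = 4850 kg/h.
water in = 1050×0.559 + 2230×0.717 + 1570×0.422 = 2848.4 kg/h.
water mass fraction in Q = 2848.4/4850 = 0.587.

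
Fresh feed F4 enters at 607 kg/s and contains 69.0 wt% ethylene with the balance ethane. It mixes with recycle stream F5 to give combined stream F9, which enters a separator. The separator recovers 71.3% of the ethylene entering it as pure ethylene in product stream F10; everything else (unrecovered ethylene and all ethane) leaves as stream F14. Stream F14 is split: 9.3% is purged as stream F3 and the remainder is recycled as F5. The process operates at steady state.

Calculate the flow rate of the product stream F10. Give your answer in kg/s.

ethylene in F9: m_A = 607×0.690 + (1−0.093)·(1−0.713)·m_A, so m_A = 418.83/0.7397 = 566.22 kg/s.
Product F10 = 0.713×566.22 = 403.72 kg/s.

403.7 kg/s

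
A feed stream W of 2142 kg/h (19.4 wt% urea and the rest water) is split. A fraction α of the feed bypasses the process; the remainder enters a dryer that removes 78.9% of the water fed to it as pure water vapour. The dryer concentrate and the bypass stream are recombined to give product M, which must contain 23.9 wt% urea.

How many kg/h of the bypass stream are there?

All 2142×0.194 = 415.55 kg/h of urea reaches M, so M = 415.55/0.239 = 1738.7 kg/h and vapour = 403.31 kg/h.
The evaporator receives (1−α)·2142 of feed at 0.806 water and removes 0.789 of that water:
0.789×0.806×(1−α)×2142 = 403.31
(1−α) = 403.31/1362.2 = 0.2961;  α = 0.7039.
Bypass flow = 0.7039×2142 = 1507.8 kg/h.

1508 kg/h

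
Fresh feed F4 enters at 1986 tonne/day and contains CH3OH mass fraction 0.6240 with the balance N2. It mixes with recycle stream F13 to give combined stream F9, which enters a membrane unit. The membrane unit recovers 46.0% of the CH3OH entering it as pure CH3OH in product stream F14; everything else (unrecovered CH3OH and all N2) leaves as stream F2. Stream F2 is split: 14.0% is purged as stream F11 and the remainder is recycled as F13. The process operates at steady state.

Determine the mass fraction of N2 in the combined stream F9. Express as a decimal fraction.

0.6974

N2 enters only via F4 and leaves only via the purge: 1986×0.376 = 0.140×(N2 in F2), and the membrane unit passes all N2, so N2 in F9 = N2 in F2 = 5333.8 tonne/day.
CH3OH in F9: m_A = 1986×0.624 + (1−0.140)·(1−0.460)·m_A, so m_A = 1239.3/0.5356 = 2313.8 tonne/day.
F9 = 2313.8 + 5333.8 = 7647.6 tonne/day.
N2 fraction in F9 = 5333.8/7647.6 = 0.6974.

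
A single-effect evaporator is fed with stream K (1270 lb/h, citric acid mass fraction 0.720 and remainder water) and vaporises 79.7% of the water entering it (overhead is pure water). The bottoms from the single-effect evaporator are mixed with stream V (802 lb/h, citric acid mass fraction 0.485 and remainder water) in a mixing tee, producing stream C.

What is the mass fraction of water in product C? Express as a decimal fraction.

Vapour removed = 0.797×0.280×1270 = 283.41 lb/h; concentrate = 986.59 lb/h.
water reaching the mixer = 72.187 (from concentrate) + 802×0.515 = 485.22 lb/h.
Product flow = 986.59 + 802 = 1788.6 lb/h; water fraction = 0.271.

0.271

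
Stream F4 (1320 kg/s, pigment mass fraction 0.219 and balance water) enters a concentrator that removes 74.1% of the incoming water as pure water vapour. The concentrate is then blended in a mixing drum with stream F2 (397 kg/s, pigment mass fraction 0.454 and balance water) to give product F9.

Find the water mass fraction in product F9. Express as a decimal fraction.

Vapour removed = 0.741×0.781×1320 = 763.91 kg/s; concentrate = 556.09 kg/s.
water reaching the mixer = 267.01 (from concentrate) + 397×0.546 = 483.77 kg/s.
Product flow = 556.09 + 397 = 953.09 kg/s; water fraction = 0.508.

0.508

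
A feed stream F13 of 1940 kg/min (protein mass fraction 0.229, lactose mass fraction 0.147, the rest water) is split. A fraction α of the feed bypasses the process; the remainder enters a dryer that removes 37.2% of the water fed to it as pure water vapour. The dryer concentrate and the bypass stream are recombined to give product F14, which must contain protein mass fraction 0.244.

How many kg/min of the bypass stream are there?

All 1940×0.229 = 444.26 kg/min of protein reaches F14, so F14 = 444.26/0.244 = 1820.7 kg/min and vapour = 119.26 kg/min.
The evaporator receives (1−α)·1940 of feed at 0.624 water and removes 0.372 of that water:
0.372×0.624×(1−α)×1940 = 119.26
(1−α) = 119.26/450.33 = 0.2648;  α = 0.7352.
Bypass flow = 0.7352×1940 = 1426.2 kg/min.

1426 kg/min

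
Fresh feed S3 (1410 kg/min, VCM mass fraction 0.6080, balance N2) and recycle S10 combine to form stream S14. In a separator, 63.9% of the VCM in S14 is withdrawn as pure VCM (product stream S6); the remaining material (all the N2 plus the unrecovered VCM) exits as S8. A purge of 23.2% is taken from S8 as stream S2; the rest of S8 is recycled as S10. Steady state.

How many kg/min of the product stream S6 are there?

VCM in S14: m_A = 1410×0.608 + (1−0.232)·(1−0.639)·m_A, so m_A = 857.28/0.7228 = 1186.1 kg/min.
Product S6 = 0.639×1186.1 = 757.94 kg/min.

757.9 kg/min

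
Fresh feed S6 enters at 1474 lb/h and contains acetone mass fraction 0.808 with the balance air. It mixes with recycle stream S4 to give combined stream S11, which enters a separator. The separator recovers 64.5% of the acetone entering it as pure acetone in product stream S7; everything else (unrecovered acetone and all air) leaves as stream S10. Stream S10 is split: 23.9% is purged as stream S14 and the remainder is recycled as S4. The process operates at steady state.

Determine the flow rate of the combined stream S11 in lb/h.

air enters only via S6 and leaves only via the purge: 1474×0.192 = 0.239×(air in S10), and the separator passes all air, so air in S11 = air in S10 = 1184.1 lb/h.
acetone in S11: m_A = 1474×0.808 + (1−0.239)·(1−0.645)·m_A, so m_A = 1191/0.7298 = 1631.8 lb/h.
S11 = 1631.8 + 1184.1 = 2816 lb/h.

2816 lb/h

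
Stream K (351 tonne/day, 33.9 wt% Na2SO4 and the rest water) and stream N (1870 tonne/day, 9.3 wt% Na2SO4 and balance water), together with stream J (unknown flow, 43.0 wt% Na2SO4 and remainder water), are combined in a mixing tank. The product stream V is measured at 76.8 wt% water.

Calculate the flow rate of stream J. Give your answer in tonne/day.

1123 tonne/day

Let J be the unknown flow. Total out = 2221 + J.
water balance: 1928.1 + 0.570·J = 0.768·(2221 + J)
(0.570 − 0.768)·J = 0.768×2221 − 1928.1 = -222.37
J = -222.37 / -0.198 = 1123.1 tonne/day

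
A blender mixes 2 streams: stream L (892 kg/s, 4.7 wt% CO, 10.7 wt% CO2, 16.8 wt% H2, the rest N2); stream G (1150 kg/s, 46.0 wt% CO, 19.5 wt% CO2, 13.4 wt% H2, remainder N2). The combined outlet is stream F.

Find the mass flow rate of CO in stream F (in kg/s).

570.9 kg/s

CO out = CO in = 892×0.047 + 1150×0.460 = 570.92 kg/s.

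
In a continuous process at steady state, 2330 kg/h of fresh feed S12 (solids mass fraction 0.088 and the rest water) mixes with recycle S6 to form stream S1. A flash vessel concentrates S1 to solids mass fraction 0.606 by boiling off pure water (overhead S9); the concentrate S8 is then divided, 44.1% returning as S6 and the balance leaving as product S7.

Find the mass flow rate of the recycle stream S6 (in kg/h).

266.9 kg/h

Overall solids balance (none leaves overhead): solids in fresh feed = solids in product, i.e. 2330×0.088 = (1−0.441)·S8·0.606.
S8 = 205.04/(0.606×0.559) = 605.28 kg/h.
Recycle S6 = 0.441×605.28 = 266.93 kg/h.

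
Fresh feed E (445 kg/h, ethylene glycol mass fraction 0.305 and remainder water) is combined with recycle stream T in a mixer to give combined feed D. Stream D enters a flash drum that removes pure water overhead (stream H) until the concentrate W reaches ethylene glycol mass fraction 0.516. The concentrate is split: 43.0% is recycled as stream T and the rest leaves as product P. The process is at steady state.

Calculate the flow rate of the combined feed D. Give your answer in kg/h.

Overall ethylene glycol balance (none leaves overhead): ethylene glycol in fresh feed = ethylene glycol in product, i.e. 445×0.305 = (1−0.430)·W·0.516.
W = 135.72/(0.516×0.570) = 461.46 kg/h.
Recycle T = 0.430×461.46 = 198.43 kg/h.
Combined feed D = 445 + 198.43 = 643.43 kg/h.

643.4 kg/h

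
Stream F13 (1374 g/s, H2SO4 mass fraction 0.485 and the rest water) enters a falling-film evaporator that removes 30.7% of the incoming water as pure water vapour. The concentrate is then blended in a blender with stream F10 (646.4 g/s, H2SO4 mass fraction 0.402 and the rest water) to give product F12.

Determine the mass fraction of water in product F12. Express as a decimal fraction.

0.486

Vapour removed = 0.307×0.515×1374 = 217.24 g/s; concentrate = 1156.8 g/s.
water reaching the mixer = 490.37 (from concentrate) + 646.4×0.598 = 876.92 g/s.
Product flow = 1156.8 + 646.4 = 1803.2 g/s; water fraction = 0.486.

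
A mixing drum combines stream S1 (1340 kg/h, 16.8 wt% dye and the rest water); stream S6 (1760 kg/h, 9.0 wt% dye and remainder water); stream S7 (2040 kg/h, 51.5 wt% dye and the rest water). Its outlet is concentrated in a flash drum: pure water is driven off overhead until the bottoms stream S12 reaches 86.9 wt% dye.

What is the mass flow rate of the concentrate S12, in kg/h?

dye entering = 1340×0.168 + 1760×0.090 + 2040×0.515 = 1434.1 kg/h.
All dye reports to S12, so S12 = 1434.1/0.869 = 1650.3 kg/h.

1650 kg/h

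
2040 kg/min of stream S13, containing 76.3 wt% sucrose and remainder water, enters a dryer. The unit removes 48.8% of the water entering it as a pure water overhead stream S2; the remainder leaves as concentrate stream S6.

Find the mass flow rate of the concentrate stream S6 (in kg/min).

water entering = 2040×0.237 = 483.48 kg/min; overhead removed = 0.488×483.48 = 235.94 kg/min.
Concentrate = 2040 − 235.94 = 1804.1 kg/min.

1804 kg/min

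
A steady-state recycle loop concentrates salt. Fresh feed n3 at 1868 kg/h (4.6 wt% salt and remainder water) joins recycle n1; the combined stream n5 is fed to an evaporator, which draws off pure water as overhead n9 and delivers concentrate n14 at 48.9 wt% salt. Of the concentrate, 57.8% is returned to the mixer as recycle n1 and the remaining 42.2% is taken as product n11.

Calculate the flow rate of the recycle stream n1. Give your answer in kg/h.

Overall salt balance (none leaves overhead): salt in fresh feed = salt in product, i.e. 1868×0.046 = (1−0.578)·n14·0.489.
n14 = 85.928/(0.489×0.422) = 416.4 kg/h.
Recycle n1 = 0.578×416.4 = 240.68 kg/h.

240.7 kg/h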